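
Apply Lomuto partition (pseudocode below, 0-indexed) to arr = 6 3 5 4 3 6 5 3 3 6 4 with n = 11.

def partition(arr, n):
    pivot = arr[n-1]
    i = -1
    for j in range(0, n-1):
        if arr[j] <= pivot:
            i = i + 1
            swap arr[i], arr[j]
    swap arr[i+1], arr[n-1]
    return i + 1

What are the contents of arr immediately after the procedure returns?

3 4 3 3 3 4 5 6 5 6 6

pivot = arr[10] = 4; i = -1
j=0: arr[0]=6 > 4 → no swap
j=1: arr[1]=3 ≤ 4 → i=0, swap arr[0],arr[1] → 3 6 5 4 3 6 5 3 3 6 4
j=2: arr[2]=5 > 4 → no swap
j=3: arr[3]=4 ≤ 4 → i=1, swap arr[1],arr[3] → 3 4 5 6 3 6 5 3 3 6 4
j=4: arr[4]=3 ≤ 4 → i=2, swap arr[2],arr[4] → 3 4 3 6 5 6 5 3 3 6 4
j=5: arr[5]=6 > 4 → no swap
j=6: arr[6]=5 > 4 → no swap
j=7: arr[7]=3 ≤ 4 → i=3, swap arr[3],arr[7] → 3 4 3 3 5 6 5 6 3 6 4
j=8: arr[8]=3 ≤ 4 → i=4, swap arr[4],arr[8] → 3 4 3 3 3 6 5 6 5 6 4
j=9: arr[9]=6 > 4 → no swap
final swap arr[5],arr[10] → 3 4 3 3 3 4 5 6 5 6 6; return 5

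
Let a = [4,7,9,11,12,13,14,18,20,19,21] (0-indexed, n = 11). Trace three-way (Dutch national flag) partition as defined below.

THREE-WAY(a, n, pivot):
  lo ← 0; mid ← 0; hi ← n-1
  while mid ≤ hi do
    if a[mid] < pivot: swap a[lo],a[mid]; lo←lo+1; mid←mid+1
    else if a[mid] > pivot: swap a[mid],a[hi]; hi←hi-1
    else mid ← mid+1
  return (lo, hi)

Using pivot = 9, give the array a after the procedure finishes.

[4,7,9,12,13,14,18,20,19,21,11]

pivot = 9; lo=0, mid=0, hi=10
a[mid]=4<9: swap a[0],a[0]; lo=1,mid=1 → [4,7,9,11,12,13,14,18,20,19,21]
a[mid]=7<9: swap a[1],a[1]; lo=2,mid=2 → [4,7,9,11,12,13,14,18,20,19,21]
a[mid]=9=9: mid=3
a[mid]=11>9: swap a[3],a[10]; hi=9 → [4,7,9,21,12,13,14,18,20,19,11]
a[mid]=21>9: swap a[3],a[9]; hi=8 → [4,7,9,19,12,13,14,18,20,21,11]
a[mid]=19>9: swap a[3],a[8]; hi=7 → [4,7,9,20,12,13,14,18,19,21,11]
a[mid]=20>9: swap a[3],a[7]; hi=6 → [4,7,9,18,12,13,14,20,19,21,11]
a[mid]=18>9: swap a[3],a[6]; hi=5 → [4,7,9,14,12,13,18,20,19,21,11]
a[mid]=14>9: swap a[3],a[5]; hi=4 → [4,7,9,13,12,14,18,20,19,21,11]
a[mid]=13>9: swap a[3],a[4]; hi=3 → [4,7,9,12,13,14,18,20,19,21,11]
a[mid]=12>9: swap a[3],a[3]; hi=2 → [4,7,9,12,13,14,18,20,19,21,11]
end: lo=2, hi=2; a = [4,7,9,12,13,14,18,20,19,21,11]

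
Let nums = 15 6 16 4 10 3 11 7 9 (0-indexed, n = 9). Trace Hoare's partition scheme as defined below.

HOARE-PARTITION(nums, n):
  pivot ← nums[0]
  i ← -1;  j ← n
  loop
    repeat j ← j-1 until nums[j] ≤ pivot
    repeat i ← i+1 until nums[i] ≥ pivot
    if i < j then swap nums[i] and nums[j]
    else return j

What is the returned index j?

6

pivot = nums[0] = 15; i = -1, j = 9
j→8 (nums[8]=9≤15), i→0 (nums[0]=15≥15); i<j, swap → 9 6 16 4 10 3 11 7 15
j→7 (nums[7]=7≤15), i→2 (nums[2]=16≥15); i<j, swap → 9 6 7 4 10 3 11 16 15
j→6, i→7; i≥j, return j=6. nums = 9 6 7 4 10 3 11 16 15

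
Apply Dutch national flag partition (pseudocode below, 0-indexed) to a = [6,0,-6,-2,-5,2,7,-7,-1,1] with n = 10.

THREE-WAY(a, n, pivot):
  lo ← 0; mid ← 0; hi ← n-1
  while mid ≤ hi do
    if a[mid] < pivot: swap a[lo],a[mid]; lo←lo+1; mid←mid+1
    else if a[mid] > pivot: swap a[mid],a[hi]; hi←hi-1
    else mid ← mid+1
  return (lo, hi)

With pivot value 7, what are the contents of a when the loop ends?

[6,0,-6,-2,-5,2,-7,-1,1,7]

pivot = 7; lo=0, mid=0, hi=9
a[mid]=6<7: swap a[0],a[0]; lo=1,mid=1 → [6,0,-6,-2,-5,2,7,-7,-1,1]
a[mid]=0<7: swap a[1],a[1]; lo=2,mid=2 → [6,0,-6,-2,-5,2,7,-7,-1,1]
a[mid]=-6<7: swap a[2],a[2]; lo=3,mid=3 → [6,0,-6,-2,-5,2,7,-7,-1,1]
a[mid]=-2<7: swap a[3],a[3]; lo=4,mid=4 → [6,0,-6,-2,-5,2,7,-7,-1,1]
a[mid]=-5<7: swap a[4],a[4]; lo=5,mid=5 → [6,0,-6,-2,-5,2,7,-7,-1,1]
a[mid]=2<7: swap a[5],a[5]; lo=6,mid=6 → [6,0,-6,-2,-5,2,7,-7,-1,1]
a[mid]=7=7: mid=7
a[mid]=-7<7: swap a[6],a[7]; lo=7,mid=8 → [6,0,-6,-2,-5,2,-7,7,-1,1]
a[mid]=-1<7: swap a[7],a[8]; lo=8,mid=9 → [6,0,-6,-2,-5,2,-7,-1,7,1]
a[mid]=1<7: swap a[8],a[9]; lo=9,mid=10 → [6,0,-6,-2,-5,2,-7,-1,1,7]
end: lo=9, hi=9; a = [6,0,-6,-2,-5,2,-7,-1,1,7]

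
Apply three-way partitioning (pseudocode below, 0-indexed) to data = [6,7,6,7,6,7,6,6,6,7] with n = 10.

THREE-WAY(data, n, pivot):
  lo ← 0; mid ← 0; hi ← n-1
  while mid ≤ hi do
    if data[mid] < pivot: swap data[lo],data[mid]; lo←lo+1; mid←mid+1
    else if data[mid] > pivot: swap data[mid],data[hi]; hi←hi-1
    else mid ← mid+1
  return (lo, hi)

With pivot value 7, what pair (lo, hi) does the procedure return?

pivot = 7; lo=0, mid=0, hi=9
data[mid]=6<7: swap data[0],data[0]; lo=1,mid=1 → [6,7,6,7,6,7,6,6,6,7]
data[mid]=7=7: mid=2
data[mid]=6<7: swap data[1],data[2]; lo=2,mid=3 → [6,6,7,7,6,7,6,6,6,7]
data[mid]=7=7: mid=4
data[mid]=6<7: swap data[2],data[4]; lo=3,mid=5 → [6,6,6,7,7,7,6,6,6,7]
data[mid]=7=7: mid=6
data[mid]=6<7: swap data[3],data[6]; lo=4,mid=7 → [6,6,6,6,7,7,7,6,6,7]
data[mid]=6<7: swap data[4],data[7]; lo=5,mid=8 → [6,6,6,6,6,7,7,7,6,7]
data[mid]=6<7: swap data[5],data[8]; lo=6,mid=9 → [6,6,6,6,6,6,7,7,7,7]
data[mid]=7=7: mid=10
end: lo=6, hi=9; data = [6,6,6,6,6,6,7,7,7,7]

(6, 9)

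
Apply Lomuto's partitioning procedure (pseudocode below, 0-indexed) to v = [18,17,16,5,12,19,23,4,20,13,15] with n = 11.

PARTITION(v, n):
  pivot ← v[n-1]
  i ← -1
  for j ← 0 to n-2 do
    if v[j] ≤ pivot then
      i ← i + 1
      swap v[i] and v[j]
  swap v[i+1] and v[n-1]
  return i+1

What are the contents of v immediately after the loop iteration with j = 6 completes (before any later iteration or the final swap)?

[5,12,16,18,17,19,23,4,20,13,15]

pivot = v[10] = 15; i = -1
j=0: v[0]=18 > 15 → no swap
j=1: v[1]=17 > 15 → no swap
j=2: v[2]=16 > 15 → no swap
j=3: v[3]=5 ≤ 15 → i=0, swap v[0],v[3] → [5,17,16,18,12,19,23,4,20,13,15]
j=4: v[4]=12 ≤ 15 → i=1, swap v[1],v[4] → [5,12,16,18,17,19,23,4,20,13,15]
j=5: v[5]=19 > 15 → no swap
j=6: v[6]=23 > 15 → no swap
(after j=6) v = [5,12,16,18,17,19,23,4,20,13,15]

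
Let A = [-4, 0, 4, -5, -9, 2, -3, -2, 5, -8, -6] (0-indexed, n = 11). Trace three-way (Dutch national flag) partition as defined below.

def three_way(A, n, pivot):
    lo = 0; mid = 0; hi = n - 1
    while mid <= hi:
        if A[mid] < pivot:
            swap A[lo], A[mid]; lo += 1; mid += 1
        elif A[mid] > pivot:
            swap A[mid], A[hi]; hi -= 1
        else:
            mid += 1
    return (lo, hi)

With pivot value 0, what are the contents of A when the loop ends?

[-4, -6, -5, -9, -8, -3, -2, 0, 5, 2, 4]

pivot = 0; lo=0, mid=0, hi=10
A[mid]=-4<0: swap A[0],A[0]; lo=1,mid=1 → [-4, 0, 4, -5, -9, 2, -3, -2, 5, -8, -6]
A[mid]=0=0: mid=2
A[mid]=4>0: swap A[2],A[10]; hi=9 → [-4, 0, -6, -5, -9, 2, -3, -2, 5, -8, 4]
A[mid]=-6<0: swap A[1],A[2]; lo=2,mid=3 → [-4, -6, 0, -5, -9, 2, -3, -2, 5, -8, 4]
A[mid]=-5<0: swap A[2],A[3]; lo=3,mid=4 → [-4, -6, -5, 0, -9, 2, -3, -2, 5, -8, 4]
A[mid]=-9<0: swap A[3],A[4]; lo=4,mid=5 → [-4, -6, -5, -9, 0, 2, -3, -2, 5, -8, 4]
A[mid]=2>0: swap A[5],A[9]; hi=8 → [-4, -6, -5, -9, 0, -8, -3, -2, 5, 2, 4]
A[mid]=-8<0: swap A[4],A[5]; lo=5,mid=6 → [-4, -6, -5, -9, -8, 0, -3, -2, 5, 2, 4]
A[mid]=-3<0: swap A[5],A[6]; lo=6,mid=7 → [-4, -6, -5, -9, -8, -3, 0, -2, 5, 2, 4]
A[mid]=-2<0: swap A[6],A[7]; lo=7,mid=8 → [-4, -6, -5, -9, -8, -3, -2, 0, 5, 2, 4]
A[mid]=5>0: swap A[8],A[8]; hi=7 → [-4, -6, -5, -9, -8, -3, -2, 0, 5, 2, 4]
end: lo=7, hi=7; A = [-4, -6, -5, -9, -8, -3, -2, 0, 5, 2, 4]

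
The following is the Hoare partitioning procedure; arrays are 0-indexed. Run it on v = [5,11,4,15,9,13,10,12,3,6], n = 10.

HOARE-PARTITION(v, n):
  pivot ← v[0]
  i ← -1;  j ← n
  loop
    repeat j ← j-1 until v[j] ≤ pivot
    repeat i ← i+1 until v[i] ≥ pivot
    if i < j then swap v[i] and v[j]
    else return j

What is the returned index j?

1

pivot=5
j stops at 8 (3), i stops at 0 (5); swap ⇒ [3,11,4,15,9,13,10,12,5,6]
j stops at 2 (4), i stops at 1 (11); swap ⇒ [3,4,11,15,9,13,10,12,5,6]
j stops at 1, i stops at 2; i≥j ⇒ return 1. v=[3,4,11,15,9,13,10,12,5,6]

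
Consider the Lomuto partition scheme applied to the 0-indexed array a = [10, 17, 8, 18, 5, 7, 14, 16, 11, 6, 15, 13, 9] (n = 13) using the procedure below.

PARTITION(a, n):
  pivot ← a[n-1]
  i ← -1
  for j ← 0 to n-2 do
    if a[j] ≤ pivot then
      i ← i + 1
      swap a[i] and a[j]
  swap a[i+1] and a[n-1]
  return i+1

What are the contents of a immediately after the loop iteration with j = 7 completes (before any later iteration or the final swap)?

pivot=9, i=-1
j=0: 10>9, skip
j=1: 17>9, skip
j=2: 8≤9, i=0, swap(0,2) ⇒ [8, 17, 10, 18, 5, 7, 14, 16, 11, 6, 15, 13, 9]
j=3: 18>9, skip
j=4: 5≤9, i=1, swap(1,4) ⇒ [8, 5, 10, 18, 17, 7, 14, 16, 11, 6, 15, 13, 9]
j=5: 7≤9, i=2, swap(2,5) ⇒ [8, 5, 7, 18, 17, 10, 14, 16, 11, 6, 15, 13, 9]
j=6: 14>9, skip
j=7: 16>9, skip
(after j=7) a = [8, 5, 7, 18, 17, 10, 14, 16, 11, 6, 15, 13, 9]

[8, 5, 7, 18, 17, 10, 14, 16, 11, 6, 15, 13, 9]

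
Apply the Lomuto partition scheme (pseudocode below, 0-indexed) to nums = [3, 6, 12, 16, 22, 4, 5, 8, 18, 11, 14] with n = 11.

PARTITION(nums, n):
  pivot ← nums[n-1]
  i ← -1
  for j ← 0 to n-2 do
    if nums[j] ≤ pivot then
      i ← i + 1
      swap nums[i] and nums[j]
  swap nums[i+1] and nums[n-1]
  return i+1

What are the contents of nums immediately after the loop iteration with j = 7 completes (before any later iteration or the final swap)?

pivot=14, i=-1
j=0: 3≤14, i=0, swap(0,0) ⇒ [3, 6, 12, 16, 22, 4, 5, 8, 18, 11, 14]
j=1: 6≤14, i=1, swap(1,1) ⇒ [3, 6, 12, 16, 22, 4, 5, 8, 18, 11, 14]
j=2: 12≤14, i=2, swap(2,2) ⇒ [3, 6, 12, 16, 22, 4, 5, 8, 18, 11, 14]
j=3: 16>14, skip
j=4: 22>14, skip
j=5: 4≤14, i=3, swap(3,5) ⇒ [3, 6, 12, 4, 22, 16, 5, 8, 18, 11, 14]
j=6: 5≤14, i=4, swap(4,6) ⇒ [3, 6, 12, 4, 5, 16, 22, 8, 18, 11, 14]
j=7: 8≤14, i=5, swap(5,7) ⇒ [3, 6, 12, 4, 5, 8, 22, 16, 18, 11, 14]
(after j=7) nums = [3, 6, 12, 4, 5, 8, 22, 16, 18, 11, 14]

[3, 6, 12, 4, 5, 8, 22, 16, 18, 11, 14]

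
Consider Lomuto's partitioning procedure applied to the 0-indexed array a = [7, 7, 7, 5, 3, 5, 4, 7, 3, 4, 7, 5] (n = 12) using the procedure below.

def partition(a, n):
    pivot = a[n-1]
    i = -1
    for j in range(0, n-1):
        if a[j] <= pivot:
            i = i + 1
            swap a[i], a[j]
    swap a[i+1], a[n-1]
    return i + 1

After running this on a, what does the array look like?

[5, 3, 5, 4, 3, 4, 5, 7, 7, 7, 7, 7]

pivot=5, i=-1
j=0: 7>5, skip
j=1: 7>5, skip
j=2: 7>5, skip
j=3: 5≤5, i=0, swap(0,3) ⇒ [5, 7, 7, 7, 3, 5, 4, 7, 3, 4, 7, 5]
j=4: 3≤5, i=1, swap(1,4) ⇒ [5, 3, 7, 7, 7, 5, 4, 7, 3, 4, 7, 5]
j=5: 5≤5, i=2, swap(2,5) ⇒ [5, 3, 5, 7, 7, 7, 4, 7, 3, 4, 7, 5]
j=6: 4≤5, i=3, swap(3,6) ⇒ [5, 3, 5, 4, 7, 7, 7, 7, 3, 4, 7, 5]
j=7: 7>5, skip
j=8: 3≤5, i=4, swap(4,8) ⇒ [5, 3, 5, 4, 3, 7, 7, 7, 7, 4, 7, 5]
j=9: 4≤5, i=5, swap(5,9) ⇒ [5, 3, 5, 4, 3, 4, 7, 7, 7, 7, 7, 5]
j=10: 7>5, skip
swap(6,11) ⇒ [5, 3, 5, 4, 3, 4, 5, 7, 7, 7, 7, 7]; return 6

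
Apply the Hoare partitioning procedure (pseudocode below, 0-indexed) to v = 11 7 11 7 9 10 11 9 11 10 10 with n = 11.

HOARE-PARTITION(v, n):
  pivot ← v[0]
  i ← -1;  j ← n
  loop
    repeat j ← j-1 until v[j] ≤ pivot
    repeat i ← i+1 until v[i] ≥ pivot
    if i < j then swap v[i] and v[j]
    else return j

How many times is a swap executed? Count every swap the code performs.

pivot=11
j stops at 10 (10), i stops at 0 (11); swap ⇒ 10 7 11 7 9 10 11 9 11 10 11
j stops at 9 (10), i stops at 2 (11); swap ⇒ 10 7 10 7 9 10 11 9 11 11 11
j stops at 8 (11), i stops at 6 (11); swap ⇒ 10 7 10 7 9 10 11 9 11 11 11
j stops at 7, i stops at 8; i≥j ⇒ return 7. v=10 7 10 7 9 10 11 9 11 11 11

3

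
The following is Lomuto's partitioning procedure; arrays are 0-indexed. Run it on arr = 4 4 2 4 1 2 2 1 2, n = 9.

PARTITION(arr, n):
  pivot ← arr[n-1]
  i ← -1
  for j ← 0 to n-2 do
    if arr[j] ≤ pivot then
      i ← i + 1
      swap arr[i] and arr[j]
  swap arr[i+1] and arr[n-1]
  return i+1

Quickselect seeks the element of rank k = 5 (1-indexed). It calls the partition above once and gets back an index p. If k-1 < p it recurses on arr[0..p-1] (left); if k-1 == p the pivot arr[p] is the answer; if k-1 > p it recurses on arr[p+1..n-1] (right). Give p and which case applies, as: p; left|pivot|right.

5; left

pivot = arr[8] = 2; i = -1
j=0: arr[0]=4 > 2 → no swap
j=1: arr[1]=4 > 2 → no swap
j=2: arr[2]=2 ≤ 2 → i=0, swap arr[0],arr[2] → 2 4 4 4 1 2 2 1 2
j=3: arr[3]=4 > 2 → no swap
j=4: arr[4]=1 ≤ 2 → i=1, swap arr[1],arr[4] → 2 1 4 4 4 2 2 1 2
j=5: arr[5]=2 ≤ 2 → i=2, swap arr[2],arr[5] → 2 1 2 4 4 4 2 1 2
j=6: arr[6]=2 ≤ 2 → i=3, swap arr[3],arr[6] → 2 1 2 2 4 4 4 1 2
j=7: arr[7]=1 ≤ 2 → i=4, swap arr[4],arr[7] → 2 1 2 2 1 4 4 4 2
final swap arr[5],arr[8] → 2 1 2 2 1 2 4 4 4; return 5
p = 5; k-1 = 4 < 5 ⇒ left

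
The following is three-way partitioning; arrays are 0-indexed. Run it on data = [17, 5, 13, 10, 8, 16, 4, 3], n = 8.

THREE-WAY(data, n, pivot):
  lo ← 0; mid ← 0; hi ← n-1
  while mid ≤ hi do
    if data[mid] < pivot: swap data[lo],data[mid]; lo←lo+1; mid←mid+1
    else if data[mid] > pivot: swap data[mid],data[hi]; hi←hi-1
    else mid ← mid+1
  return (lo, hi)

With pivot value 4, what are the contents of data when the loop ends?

[3, 4, 10, 8, 16, 13, 5, 17]

pivot = 4; lo=0, mid=0, hi=7
data[mid]=17>4: swap data[0],data[7]; hi=6 → [3, 5, 13, 10, 8, 16, 4, 17]
data[mid]=3<4: swap data[0],data[0]; lo=1,mid=1 → [3, 5, 13, 10, 8, 16, 4, 17]
data[mid]=5>4: swap data[1],data[6]; hi=5 → [3, 4, 13, 10, 8, 16, 5, 17]
data[mid]=4=4: mid=2
data[mid]=13>4: swap data[2],data[5]; hi=4 → [3, 4, 16, 10, 8, 13, 5, 17]
data[mid]=16>4: swap data[2],data[4]; hi=3 → [3, 4, 8, 10, 16, 13, 5, 17]
data[mid]=8>4: swap data[2],data[3]; hi=2 → [3, 4, 10, 8, 16, 13, 5, 17]
data[mid]=10>4: swap data[2],data[2]; hi=1 → [3, 4, 10, 8, 16, 13, 5, 17]
end: lo=1, hi=1; data = [3, 4, 10, 8, 16, 13, 5, 17]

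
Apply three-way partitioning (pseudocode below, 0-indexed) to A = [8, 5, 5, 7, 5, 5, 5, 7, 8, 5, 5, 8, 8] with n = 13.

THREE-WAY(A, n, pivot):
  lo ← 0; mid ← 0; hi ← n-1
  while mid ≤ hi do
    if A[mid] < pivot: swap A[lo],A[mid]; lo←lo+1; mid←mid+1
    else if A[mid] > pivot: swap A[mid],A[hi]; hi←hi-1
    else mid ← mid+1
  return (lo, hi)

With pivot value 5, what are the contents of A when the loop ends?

pivot = 5; lo=0, mid=0, hi=12
A[mid]=8>5: swap A[0],A[12]; hi=11 → [8, 5, 5, 7, 5, 5, 5, 7, 8, 5, 5, 8, 8]
A[mid]=8>5: swap A[0],A[11]; hi=10 → [8, 5, 5, 7, 5, 5, 5, 7, 8, 5, 5, 8, 8]
A[mid]=8>5: swap A[0],A[10]; hi=9 → [5, 5, 5, 7, 5, 5, 5, 7, 8, 5, 8, 8, 8]
A[mid]=5=5: mid=1
A[mid]=5=5: mid=2
A[mid]=5=5: mid=3
A[mid]=7>5: swap A[3],A[9]; hi=8 → [5, 5, 5, 5, 5, 5, 5, 7, 8, 7, 8, 8, 8]
A[mid]=5=5: mid=4
A[mid]=5=5: mid=5
A[mid]=5=5: mid=6
A[mid]=5=5: mid=7
A[mid]=7>5: swap A[7],A[8]; hi=7 → [5, 5, 5, 5, 5, 5, 5, 8, 7, 7, 8, 8, 8]
A[mid]=8>5: swap A[7],A[7]; hi=6 → [5, 5, 5, 5, 5, 5, 5, 8, 7, 7, 8, 8, 8]
end: lo=0, hi=6; A = [5, 5, 5, 5, 5, 5, 5, 8, 7, 7, 8, 8, 8]

[5, 5, 5, 5, 5, 5, 5, 8, 7, 7, 8, 8, 8]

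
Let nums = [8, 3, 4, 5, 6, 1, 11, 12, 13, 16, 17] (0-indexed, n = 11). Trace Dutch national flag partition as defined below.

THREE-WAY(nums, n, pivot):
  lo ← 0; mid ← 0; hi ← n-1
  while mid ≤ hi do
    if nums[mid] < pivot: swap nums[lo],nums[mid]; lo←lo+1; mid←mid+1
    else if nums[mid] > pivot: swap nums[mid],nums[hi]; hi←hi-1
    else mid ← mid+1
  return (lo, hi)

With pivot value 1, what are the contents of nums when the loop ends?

lo=0 mid=0 hi=10
8>1: swap(0,10), hi=9 ⇒ [17, 3, 4, 5, 6, 1, 11, 12, 13, 16, 8]
17>1: swap(0,9), hi=8 ⇒ [16, 3, 4, 5, 6, 1, 11, 12, 13, 17, 8]
16>1: swap(0,8), hi=7 ⇒ [13, 3, 4, 5, 6, 1, 11, 12, 16, 17, 8]
13>1: swap(0,7), hi=6 ⇒ [12, 3, 4, 5, 6, 1, 11, 13, 16, 17, 8]
12>1: swap(0,6), hi=5 ⇒ [11, 3, 4, 5, 6, 1, 12, 13, 16, 17, 8]
11>1: swap(0,5), hi=4 ⇒ [1, 3, 4, 5, 6, 11, 12, 13, 16, 17, 8]
1=1: mid=1
3>1: swap(1,4), hi=3 ⇒ [1, 6, 4, 5, 3, 11, 12, 13, 16, 17, 8]
6>1: swap(1,3), hi=2 ⇒ [1, 5, 4, 6, 3, 11, 12, 13, 16, 17, 8]
5>1: swap(1,2), hi=1 ⇒ [1, 4, 5, 6, 3, 11, 12, 13, 16, 17, 8]
4>1: swap(1,1), hi=0 ⇒ [1, 4, 5, 6, 3, 11, 12, 13, 16, 17, 8]
done. lo=0 hi=0; nums=[1, 4, 5, 6, 3, 11, 12, 13, 16, 17, 8]

[1, 4, 5, 6, 3, 11, 12, 13, 16, 17, 8]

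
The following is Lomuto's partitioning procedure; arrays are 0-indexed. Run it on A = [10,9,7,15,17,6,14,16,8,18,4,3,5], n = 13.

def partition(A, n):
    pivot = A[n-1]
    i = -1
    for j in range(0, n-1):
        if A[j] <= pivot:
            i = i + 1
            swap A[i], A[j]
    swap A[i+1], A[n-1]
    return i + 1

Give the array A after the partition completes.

[4,3,5,15,17,6,14,16,8,18,10,9,7]

pivot=5, i=-1
j=0: 10>5, skip
j=1: 9>5, skip
j=2: 7>5, skip
j=3: 15>5, skip
j=4: 17>5, skip
j=5: 6>5, skip
j=6: 14>5, skip
j=7: 16>5, skip
j=8: 8>5, skip
j=9: 18>5, skip
j=10: 4≤5, i=0, swap(0,10) ⇒ [4,9,7,15,17,6,14,16,8,18,10,3,5]
j=11: 3≤5, i=1, swap(1,11) ⇒ [4,3,7,15,17,6,14,16,8,18,10,9,5]
swap(2,12) ⇒ [4,3,5,15,17,6,14,16,8,18,10,9,7]; return 2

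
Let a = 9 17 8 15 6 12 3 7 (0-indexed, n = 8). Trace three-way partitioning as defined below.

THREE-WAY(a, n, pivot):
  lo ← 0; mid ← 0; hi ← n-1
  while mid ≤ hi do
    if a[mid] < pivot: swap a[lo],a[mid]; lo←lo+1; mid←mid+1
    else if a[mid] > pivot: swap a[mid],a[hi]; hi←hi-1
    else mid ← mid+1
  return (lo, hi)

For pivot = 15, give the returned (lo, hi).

(6, 6)

lo=0 mid=0 hi=7
9<15: swap(0,0), lo=1 mid=1 ⇒ 9 17 8 15 6 12 3 7
17>15: swap(1,7), hi=6 ⇒ 9 7 8 15 6 12 3 17
7<15: swap(1,1), lo=2 mid=2 ⇒ 9 7 8 15 6 12 3 17
8<15: swap(2,2), lo=3 mid=3 ⇒ 9 7 8 15 6 12 3 17
15=15: mid=4
6<15: swap(3,4), lo=4 mid=5 ⇒ 9 7 8 6 15 12 3 17
12<15: swap(4,5), lo=5 mid=6 ⇒ 9 7 8 6 12 15 3 17
3<15: swap(5,6), lo=6 mid=7 ⇒ 9 7 8 6 12 3 15 17
done. lo=6 hi=6; a=9 7 8 6 12 3 15 17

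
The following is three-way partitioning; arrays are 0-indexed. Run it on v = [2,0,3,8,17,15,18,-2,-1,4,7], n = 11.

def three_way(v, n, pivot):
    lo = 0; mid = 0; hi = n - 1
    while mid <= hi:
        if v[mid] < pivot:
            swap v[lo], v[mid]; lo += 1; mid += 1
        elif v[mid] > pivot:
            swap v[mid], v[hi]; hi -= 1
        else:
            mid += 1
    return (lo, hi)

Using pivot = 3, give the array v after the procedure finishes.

pivot = 3; lo=0, mid=0, hi=10
v[mid]=2<3: swap v[0],v[0]; lo=1,mid=1 → [2,0,3,8,17,15,18,-2,-1,4,7]
v[mid]=0<3: swap v[1],v[1]; lo=2,mid=2 → [2,0,3,8,17,15,18,-2,-1,4,7]
v[mid]=3=3: mid=3
v[mid]=8>3: swap v[3],v[10]; hi=9 → [2,0,3,7,17,15,18,-2,-1,4,8]
v[mid]=7>3: swap v[3],v[9]; hi=8 → [2,0,3,4,17,15,18,-2,-1,7,8]
v[mid]=4>3: swap v[3],v[8]; hi=7 → [2,0,3,-1,17,15,18,-2,4,7,8]
v[mid]=-1<3: swap v[2],v[3]; lo=3,mid=4 → [2,0,-1,3,17,15,18,-2,4,7,8]
v[mid]=17>3: swap v[4],v[7]; hi=6 → [2,0,-1,3,-2,15,18,17,4,7,8]
v[mid]=-2<3: swap v[3],v[4]; lo=4,mid=5 → [2,0,-1,-2,3,15,18,17,4,7,8]
v[mid]=15>3: swap v[5],v[6]; hi=5 → [2,0,-1,-2,3,18,15,17,4,7,8]
v[mid]=18>3: swap v[5],v[5]; hi=4 → [2,0,-1,-2,3,18,15,17,4,7,8]
end: lo=4, hi=4; v = [2,0,-1,-2,3,18,15,17,4,7,8]

[2,0,-1,-2,3,18,15,17,4,7,8]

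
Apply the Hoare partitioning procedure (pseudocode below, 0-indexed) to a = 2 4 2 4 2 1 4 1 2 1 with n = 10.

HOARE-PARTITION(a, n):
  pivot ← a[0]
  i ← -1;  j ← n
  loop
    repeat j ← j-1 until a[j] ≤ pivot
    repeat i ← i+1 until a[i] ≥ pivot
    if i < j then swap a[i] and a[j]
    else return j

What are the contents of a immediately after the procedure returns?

pivot=2
j stops at 9 (1), i stops at 0 (2); swap ⇒ 1 4 2 4 2 1 4 1 2 2
j stops at 8 (2), i stops at 1 (4); swap ⇒ 1 2 2 4 2 1 4 1 4 2
j stops at 7 (1), i stops at 2 (2); swap ⇒ 1 2 1 4 2 1 4 2 4 2
j stops at 5 (1), i stops at 3 (4); swap ⇒ 1 2 1 1 2 4 4 2 4 2
j stops at 4, i stops at 4; i≥j ⇒ return 4. a=1 2 1 1 2 4 4 2 4 2

1 2 1 1 2 4 4 2 4 2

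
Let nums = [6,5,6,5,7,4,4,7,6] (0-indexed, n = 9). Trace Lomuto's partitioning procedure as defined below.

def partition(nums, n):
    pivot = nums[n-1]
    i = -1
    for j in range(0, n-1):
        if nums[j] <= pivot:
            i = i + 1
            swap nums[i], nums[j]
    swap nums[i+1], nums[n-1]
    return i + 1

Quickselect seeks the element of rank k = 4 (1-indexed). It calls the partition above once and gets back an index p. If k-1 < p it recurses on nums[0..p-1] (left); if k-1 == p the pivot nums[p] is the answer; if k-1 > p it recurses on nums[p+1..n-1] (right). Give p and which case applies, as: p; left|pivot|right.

6; left

pivot = nums[8] = 6; i = -1
j=0: nums[0]=6 ≤ 6 → i=0, swap nums[0],nums[0] (no change) → [6,5,6,5,7,4,4,7,6]
j=1: nums[1]=5 ≤ 6 → i=1, swap nums[1],nums[1] (no change) → [6,5,6,5,7,4,4,7,6]
j=2: nums[2]=6 ≤ 6 → i=2, swap nums[2],nums[2] (no change) → [6,5,6,5,7,4,4,7,6]
j=3: nums[3]=5 ≤ 6 → i=3, swap nums[3],nums[3] (no change) → [6,5,6,5,7,4,4,7,6]
j=4: nums[4]=7 > 6 → no swap
j=5: nums[5]=4 ≤ 6 → i=4, swap nums[4],nums[5] → [6,5,6,5,4,7,4,7,6]
j=6: nums[6]=4 ≤ 6 → i=5, swap nums[5],nums[6] → [6,5,6,5,4,4,7,7,6]
j=7: nums[7]=7 > 6 → no swap
final swap nums[6],nums[8] → [6,5,6,5,4,4,6,7,7]; return 6
p = 6; k-1 = 3 < 6 ⇒ left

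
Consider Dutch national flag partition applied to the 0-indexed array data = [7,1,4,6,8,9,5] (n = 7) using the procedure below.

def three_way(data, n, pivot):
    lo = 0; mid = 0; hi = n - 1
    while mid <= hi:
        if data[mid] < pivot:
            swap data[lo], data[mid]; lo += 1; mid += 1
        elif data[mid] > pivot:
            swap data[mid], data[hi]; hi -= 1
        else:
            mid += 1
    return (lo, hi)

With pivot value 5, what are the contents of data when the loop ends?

lo=0 mid=0 hi=6
7>5: swap(0,6), hi=5 ⇒ [5,1,4,6,8,9,7]
5=5: mid=1
1<5: swap(0,1), lo=1 mid=2 ⇒ [1,5,4,6,8,9,7]
4<5: swap(1,2), lo=2 mid=3 ⇒ [1,4,5,6,8,9,7]
6>5: swap(3,5), hi=4 ⇒ [1,4,5,9,8,6,7]
9>5: swap(3,4), hi=3 ⇒ [1,4,5,8,9,6,7]
8>5: swap(3,3), hi=2 ⇒ [1,4,5,8,9,6,7]
done. lo=2 hi=2; data=[1,4,5,8,9,6,7]

[1,4,5,8,9,6,7]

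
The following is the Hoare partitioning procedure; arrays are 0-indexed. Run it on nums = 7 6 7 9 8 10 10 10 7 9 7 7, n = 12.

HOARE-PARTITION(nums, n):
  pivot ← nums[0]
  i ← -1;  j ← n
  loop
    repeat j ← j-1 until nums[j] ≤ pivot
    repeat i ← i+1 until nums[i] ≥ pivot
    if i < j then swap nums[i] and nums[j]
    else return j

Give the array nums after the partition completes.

7 6 7 7 8 10 10 10 9 9 7 7

pivot=7
j stops at 11 (7), i stops at 0 (7); swap ⇒ 7 6 7 9 8 10 10 10 7 9 7 7
j stops at 10 (7), i stops at 2 (7); swap ⇒ 7 6 7 9 8 10 10 10 7 9 7 7
j stops at 8 (7), i stops at 3 (9); swap ⇒ 7 6 7 7 8 10 10 10 9 9 7 7
j stops at 3, i stops at 4; i≥j ⇒ return 3. nums=7 6 7 7 8 10 10 10 9 9 7 7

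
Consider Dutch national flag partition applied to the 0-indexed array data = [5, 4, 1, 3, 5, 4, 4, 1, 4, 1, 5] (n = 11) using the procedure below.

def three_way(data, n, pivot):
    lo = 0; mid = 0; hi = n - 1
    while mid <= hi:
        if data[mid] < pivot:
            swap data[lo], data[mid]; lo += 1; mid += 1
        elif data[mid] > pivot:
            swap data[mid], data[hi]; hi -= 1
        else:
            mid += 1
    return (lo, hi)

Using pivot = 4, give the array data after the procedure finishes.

[1, 1, 3, 1, 4, 4, 4, 4, 5, 5, 5]

pivot = 4; lo=0, mid=0, hi=10
data[mid]=5>4: swap data[0],data[10]; hi=9 → [5, 4, 1, 3, 5, 4, 4, 1, 4, 1, 5]
data[mid]=5>4: swap data[0],data[9]; hi=8 → [1, 4, 1, 3, 5, 4, 4, 1, 4, 5, 5]
data[mid]=1<4: swap data[0],data[0]; lo=1,mid=1 → [1, 4, 1, 3, 5, 4, 4, 1, 4, 5, 5]
data[mid]=4=4: mid=2
data[mid]=1<4: swap data[1],data[2]; lo=2,mid=3 → [1, 1, 4, 3, 5, 4, 4, 1, 4, 5, 5]
data[mid]=3<4: swap data[2],data[3]; lo=3,mid=4 → [1, 1, 3, 4, 5, 4, 4, 1, 4, 5, 5]
data[mid]=5>4: swap data[4],data[8]; hi=7 → [1, 1, 3, 4, 4, 4, 4, 1, 5, 5, 5]
data[mid]=4=4: mid=5
data[mid]=4=4: mid=6
data[mid]=4=4: mid=7
data[mid]=1<4: swap data[3],data[7]; lo=4,mid=8 → [1, 1, 3, 1, 4, 4, 4, 4, 5, 5, 5]
end: lo=4, hi=7; data = [1, 1, 3, 1, 4, 4, 4, 4, 5, 5, 5]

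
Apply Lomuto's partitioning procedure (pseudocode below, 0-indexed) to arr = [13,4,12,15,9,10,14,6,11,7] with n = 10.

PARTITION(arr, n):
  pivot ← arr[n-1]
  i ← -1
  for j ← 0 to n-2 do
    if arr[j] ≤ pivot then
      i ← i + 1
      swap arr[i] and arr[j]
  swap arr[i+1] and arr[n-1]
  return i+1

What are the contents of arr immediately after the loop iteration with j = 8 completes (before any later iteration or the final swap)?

pivot=7, i=-1
j=0: 13>7, skip
j=1: 4≤7, i=0, swap(0,1) ⇒ [4,13,12,15,9,10,14,6,11,7]
j=2: 12>7, skip
j=3: 15>7, skip
j=4: 9>7, skip
j=5: 10>7, skip
j=6: 14>7, skip
j=7: 6≤7, i=1, swap(1,7) ⇒ [4,6,12,15,9,10,14,13,11,7]
j=8: 11>7, skip
(after j=8) arr = [4,6,12,15,9,10,14,13,11,7]

[4,6,12,15,9,10,14,13,11,7]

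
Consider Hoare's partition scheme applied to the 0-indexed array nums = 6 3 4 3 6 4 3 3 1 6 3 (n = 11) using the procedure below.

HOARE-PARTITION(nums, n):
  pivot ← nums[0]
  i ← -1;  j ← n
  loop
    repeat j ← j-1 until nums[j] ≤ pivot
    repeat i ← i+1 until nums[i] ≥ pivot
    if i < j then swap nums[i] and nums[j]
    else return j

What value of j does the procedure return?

8

pivot = nums[0] = 6; i = -1, j = 11
j→10 (nums[10]=3≤6), i→0 (nums[0]=6≥6); i<j, swap → 3 3 4 3 6 4 3 3 1 6 6
j→9 (nums[9]=6≤6), i→4 (nums[4]=6≥6); i<j, swap → 3 3 4 3 6 4 3 3 1 6 6
j→8, i→9; i≥j, return j=8. nums = 3 3 4 3 6 4 3 3 1 6 6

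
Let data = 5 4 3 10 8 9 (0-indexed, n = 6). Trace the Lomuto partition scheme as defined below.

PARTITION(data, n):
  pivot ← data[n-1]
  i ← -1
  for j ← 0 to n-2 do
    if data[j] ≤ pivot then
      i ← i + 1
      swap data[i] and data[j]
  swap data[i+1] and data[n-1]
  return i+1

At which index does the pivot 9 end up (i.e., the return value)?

pivot=9, i=-1
j=0: 5≤9, i=0, swap(0,0) ⇒ 5 4 3 10 8 9
j=1: 4≤9, i=1, swap(1,1) ⇒ 5 4 3 10 8 9
j=2: 3≤9, i=2, swap(2,2) ⇒ 5 4 3 10 8 9
j=3: 10>9, skip
j=4: 8≤9, i=3, swap(3,4) ⇒ 5 4 3 8 10 9
swap(4,5) ⇒ 5 4 3 8 9 10; return 4

4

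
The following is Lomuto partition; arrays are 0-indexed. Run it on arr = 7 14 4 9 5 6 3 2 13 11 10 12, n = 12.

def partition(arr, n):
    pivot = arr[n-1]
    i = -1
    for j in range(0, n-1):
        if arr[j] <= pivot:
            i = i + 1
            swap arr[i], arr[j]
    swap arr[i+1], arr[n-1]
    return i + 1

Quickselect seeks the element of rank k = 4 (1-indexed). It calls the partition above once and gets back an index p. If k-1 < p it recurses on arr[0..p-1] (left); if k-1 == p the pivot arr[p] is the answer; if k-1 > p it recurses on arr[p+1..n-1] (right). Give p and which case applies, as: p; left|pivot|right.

pivot = arr[11] = 12; i = -1
j=0: arr[0]=7 ≤ 12 → i=0, swap arr[0],arr[0] (no change) → 7 14 4 9 5 6 3 2 13 11 10 12
j=1: arr[1]=14 > 12 → no swap
j=2: arr[2]=4 ≤ 12 → i=1, swap arr[1],arr[2] → 7 4 14 9 5 6 3 2 13 11 10 12
j=3: arr[3]=9 ≤ 12 → i=2, swap arr[2],arr[3] → 7 4 9 14 5 6 3 2 13 11 10 12
j=4: arr[4]=5 ≤ 12 → i=3, swap arr[3],arr[4] → 7 4 9 5 14 6 3 2 13 11 10 12
j=5: arr[5]=6 ≤ 12 → i=4, swap arr[4],arr[5] → 7 4 9 5 6 14 3 2 13 11 10 12
j=6: arr[6]=3 ≤ 12 → i=5, swap arr[5],arr[6] → 7 4 9 5 6 3 14 2 13 11 10 12
j=7: arr[7]=2 ≤ 12 → i=6, swap arr[6],arr[7] → 7 4 9 5 6 3 2 14 13 11 10 12
j=8: arr[8]=13 > 12 → no swap
j=9: arr[9]=11 ≤ 12 → i=7, swap arr[7],arr[9] → 7 4 9 5 6 3 2 11 13 14 10 12
j=10: arr[10]=10 ≤ 12 → i=8, swap arr[8],arr[10] → 7 4 9 5 6 3 2 11 10 14 13 12
final swap arr[9],arr[11] → 7 4 9 5 6 3 2 11 10 12 13 14; return 9
p = 9; k-1 = 3 < 9 ⇒ left

9; left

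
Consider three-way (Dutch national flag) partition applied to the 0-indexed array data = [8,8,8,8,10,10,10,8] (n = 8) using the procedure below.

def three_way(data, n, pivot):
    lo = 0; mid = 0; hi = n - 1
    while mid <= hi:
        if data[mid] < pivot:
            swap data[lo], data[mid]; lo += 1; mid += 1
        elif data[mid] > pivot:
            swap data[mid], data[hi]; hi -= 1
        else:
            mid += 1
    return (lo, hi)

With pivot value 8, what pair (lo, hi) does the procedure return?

(0, 4)

pivot = 8; lo=0, mid=0, hi=7
data[mid]=8=8: mid=1
data[mid]=8=8: mid=2
data[mid]=8=8: mid=3
data[mid]=8=8: mid=4
data[mid]=10>8: swap data[4],data[7]; hi=6 → [8,8,8,8,8,10,10,10]
data[mid]=8=8: mid=5
data[mid]=10>8: swap data[5],data[6]; hi=5 → [8,8,8,8,8,10,10,10]
data[mid]=10>8: swap data[5],data[5]; hi=4 → [8,8,8,8,8,10,10,10]
end: lo=0, hi=4; data = [8,8,8,8,8,10,10,10]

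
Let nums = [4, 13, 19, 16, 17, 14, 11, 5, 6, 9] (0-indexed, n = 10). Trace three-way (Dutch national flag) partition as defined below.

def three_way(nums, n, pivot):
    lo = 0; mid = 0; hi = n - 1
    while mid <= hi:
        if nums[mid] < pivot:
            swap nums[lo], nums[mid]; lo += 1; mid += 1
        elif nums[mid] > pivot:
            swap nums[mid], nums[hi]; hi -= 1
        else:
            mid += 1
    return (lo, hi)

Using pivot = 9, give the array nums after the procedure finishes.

[4, 6, 5, 9, 14, 11, 17, 16, 19, 13]

pivot = 9; lo=0, mid=0, hi=9
nums[mid]=4<9: swap nums[0],nums[0]; lo=1,mid=1 → [4, 13, 19, 16, 17, 14, 11, 5, 6, 9]
nums[mid]=13>9: swap nums[1],nums[9]; hi=8 → [4, 9, 19, 16, 17, 14, 11, 5, 6, 13]
nums[mid]=9=9: mid=2
nums[mid]=19>9: swap nums[2],nums[8]; hi=7 → [4, 9, 6, 16, 17, 14, 11, 5, 19, 13]
nums[mid]=6<9: swap nums[1],nums[2]; lo=2,mid=3 → [4, 6, 9, 16, 17, 14, 11, 5, 19, 13]
nums[mid]=16>9: swap nums[3],nums[7]; hi=6 → [4, 6, 9, 5, 17, 14, 11, 16, 19, 13]
nums[mid]=5<9: swap nums[2],nums[3]; lo=3,mid=4 → [4, 6, 5, 9, 17, 14, 11, 16, 19, 13]
nums[mid]=17>9: swap nums[4],nums[6]; hi=5 → [4, 6, 5, 9, 11, 14, 17, 16, 19, 13]
nums[mid]=11>9: swap nums[4],nums[5]; hi=4 → [4, 6, 5, 9, 14, 11, 17, 16, 19, 13]
nums[mid]=14>9: swap nums[4],nums[4]; hi=3 → [4, 6, 5, 9, 14, 11, 17, 16, 19, 13]
end: lo=3, hi=3; nums = [4, 6, 5, 9, 14, 11, 17, 16, 19, 13]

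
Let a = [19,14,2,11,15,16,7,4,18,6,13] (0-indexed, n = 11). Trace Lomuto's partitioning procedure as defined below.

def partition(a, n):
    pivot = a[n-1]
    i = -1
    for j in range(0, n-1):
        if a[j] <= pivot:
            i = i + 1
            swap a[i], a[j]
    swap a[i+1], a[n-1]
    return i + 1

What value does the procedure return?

pivot = a[10] = 13; i = -1
j=0: a[0]=19 > 13 → no swap
j=1: a[1]=14 > 13 → no swap
j=2: a[2]=2 ≤ 13 → i=0, swap a[0],a[2] → [2,14,19,11,15,16,7,4,18,6,13]
j=3: a[3]=11 ≤ 13 → i=1, swap a[1],a[3] → [2,11,19,14,15,16,7,4,18,6,13]
j=4: a[4]=15 > 13 → no swap
j=5: a[5]=16 > 13 → no swap
j=6: a[6]=7 ≤ 13 → i=2, swap a[2],a[6] → [2,11,7,14,15,16,19,4,18,6,13]
j=7: a[7]=4 ≤ 13 → i=3, swap a[3],a[7] → [2,11,7,4,15,16,19,14,18,6,13]
j=8: a[8]=18 > 13 → no swap
j=9: a[9]=6 ≤ 13 → i=4, swap a[4],a[9] → [2,11,7,4,6,16,19,14,18,15,13]
final swap a[5],a[10] → [2,11,7,4,6,13,19,14,18,15,16]; return 5

5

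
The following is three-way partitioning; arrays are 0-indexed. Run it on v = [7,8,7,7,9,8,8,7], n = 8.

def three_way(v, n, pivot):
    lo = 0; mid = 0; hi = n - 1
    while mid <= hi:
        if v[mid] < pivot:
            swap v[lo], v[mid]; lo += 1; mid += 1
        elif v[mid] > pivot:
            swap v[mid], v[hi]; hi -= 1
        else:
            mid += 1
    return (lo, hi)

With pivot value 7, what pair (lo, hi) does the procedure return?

(0, 3)

lo=0 mid=0 hi=7
7=7: mid=1
8>7: swap(1,7), hi=6 ⇒ [7,7,7,7,9,8,8,8]
7=7: mid=2
7=7: mid=3
7=7: mid=4
9>7: swap(4,6), hi=5 ⇒ [7,7,7,7,8,8,9,8]
8>7: swap(4,5), hi=4 ⇒ [7,7,7,7,8,8,9,8]
8>7: swap(4,4), hi=3 ⇒ [7,7,7,7,8,8,9,8]
done. lo=0 hi=3; v=[7,7,7,7,8,8,9,8]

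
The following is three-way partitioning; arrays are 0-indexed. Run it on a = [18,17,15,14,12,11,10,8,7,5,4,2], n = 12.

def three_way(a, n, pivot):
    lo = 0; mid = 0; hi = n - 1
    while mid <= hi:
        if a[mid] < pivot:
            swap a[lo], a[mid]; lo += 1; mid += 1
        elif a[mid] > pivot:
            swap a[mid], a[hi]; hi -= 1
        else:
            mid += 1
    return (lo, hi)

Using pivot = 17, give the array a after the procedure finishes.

lo=0 mid=0 hi=11
18>17: swap(0,11), hi=10 ⇒ [2,17,15,14,12,11,10,8,7,5,4,18]
2<17: swap(0,0), lo=1 mid=1 ⇒ [2,17,15,14,12,11,10,8,7,5,4,18]
17=17: mid=2
15<17: swap(1,2), lo=2 mid=3 ⇒ [2,15,17,14,12,11,10,8,7,5,4,18]
14<17: swap(2,3), lo=3 mid=4 ⇒ [2,15,14,17,12,11,10,8,7,5,4,18]
12<17: swap(3,4), lo=4 mid=5 ⇒ [2,15,14,12,17,11,10,8,7,5,4,18]
11<17: swap(4,5), lo=5 mid=6 ⇒ [2,15,14,12,11,17,10,8,7,5,4,18]
10<17: swap(5,6), lo=6 mid=7 ⇒ [2,15,14,12,11,10,17,8,7,5,4,18]
8<17: swap(6,7), lo=7 mid=8 ⇒ [2,15,14,12,11,10,8,17,7,5,4,18]
7<17: swap(7,8), lo=8 mid=9 ⇒ [2,15,14,12,11,10,8,7,17,5,4,18]
5<17: swap(8,9), lo=9 mid=10 ⇒ [2,15,14,12,11,10,8,7,5,17,4,18]
4<17: swap(9,10), lo=10 mid=11 ⇒ [2,15,14,12,11,10,8,7,5,4,17,18]
done. lo=10 hi=10; a=[2,15,14,12,11,10,8,7,5,4,17,18]

[2,15,14,12,11,10,8,7,5,4,17,18]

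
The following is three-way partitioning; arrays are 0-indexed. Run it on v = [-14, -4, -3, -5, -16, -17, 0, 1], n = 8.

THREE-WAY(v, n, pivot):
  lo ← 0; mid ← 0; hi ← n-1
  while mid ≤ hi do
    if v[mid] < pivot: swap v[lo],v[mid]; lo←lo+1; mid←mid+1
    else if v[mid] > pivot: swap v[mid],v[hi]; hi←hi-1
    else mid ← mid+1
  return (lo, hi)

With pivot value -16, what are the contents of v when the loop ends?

[-17, -16, -5, -3, -4, 0, 1, -14]

lo=0 mid=0 hi=7
-14>-16: swap(0,7), hi=6 ⇒ [1, -4, -3, -5, -16, -17, 0, -14]
1>-16: swap(0,6), hi=5 ⇒ [0, -4, -3, -5, -16, -17, 1, -14]
0>-16: swap(0,5), hi=4 ⇒ [-17, -4, -3, -5, -16, 0, 1, -14]
-17<-16: swap(0,0), lo=1 mid=1 ⇒ [-17, -4, -3, -5, -16, 0, 1, -14]
-4>-16: swap(1,4), hi=3 ⇒ [-17, -16, -3, -5, -4, 0, 1, -14]
-16=-16: mid=2
-3>-16: swap(2,3), hi=2 ⇒ [-17, -16, -5, -3, -4, 0, 1, -14]
-5>-16: swap(2,2), hi=1 ⇒ [-17, -16, -5, -3, -4, 0, 1, -14]
done. lo=1 hi=1; v=[-17, -16, -5, -3, -4, 0, 1, -14]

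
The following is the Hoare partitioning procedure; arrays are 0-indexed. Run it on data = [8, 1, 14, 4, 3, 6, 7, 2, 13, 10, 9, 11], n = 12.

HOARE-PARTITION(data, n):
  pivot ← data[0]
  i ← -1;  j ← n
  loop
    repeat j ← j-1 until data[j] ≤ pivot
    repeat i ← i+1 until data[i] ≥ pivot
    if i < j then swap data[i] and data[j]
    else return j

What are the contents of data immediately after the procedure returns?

pivot=8
j stops at 7 (2), i stops at 0 (8); swap ⇒ [2, 1, 14, 4, 3, 6, 7, 8, 13, 10, 9, 11]
j stops at 6 (7), i stops at 2 (14); swap ⇒ [2, 1, 7, 4, 3, 6, 14, 8, 13, 10, 9, 11]
j stops at 5, i stops at 6; i≥j ⇒ return 5. data=[2, 1, 7, 4, 3, 6, 14, 8, 13, 10, 9, 11]

[2, 1, 7, 4, 3, 6, 14, 8, 13, 10, 9, 11]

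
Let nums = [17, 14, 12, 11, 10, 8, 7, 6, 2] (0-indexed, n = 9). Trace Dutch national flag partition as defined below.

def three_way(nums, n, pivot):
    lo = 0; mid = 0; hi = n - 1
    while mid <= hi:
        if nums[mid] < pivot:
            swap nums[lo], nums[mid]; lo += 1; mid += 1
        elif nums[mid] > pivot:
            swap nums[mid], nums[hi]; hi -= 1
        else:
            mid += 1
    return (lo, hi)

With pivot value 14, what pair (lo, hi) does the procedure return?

lo=0 mid=0 hi=8
17>14: swap(0,8), hi=7 ⇒ [2, 14, 12, 11, 10, 8, 7, 6, 17]
2<14: swap(0,0), lo=1 mid=1 ⇒ [2, 14, 12, 11, 10, 8, 7, 6, 17]
14=14: mid=2
12<14: swap(1,2), lo=2 mid=3 ⇒ [2, 12, 14, 11, 10, 8, 7, 6, 17]
11<14: swap(2,3), lo=3 mid=4 ⇒ [2, 12, 11, 14, 10, 8, 7, 6, 17]
10<14: swap(3,4), lo=4 mid=5 ⇒ [2, 12, 11, 10, 14, 8, 7, 6, 17]
8<14: swap(4,5), lo=5 mid=6 ⇒ [2, 12, 11, 10, 8, 14, 7, 6, 17]
7<14: swap(5,6), lo=6 mid=7 ⇒ [2, 12, 11, 10, 8, 7, 14, 6, 17]
6<14: swap(6,7), lo=7 mid=8 ⇒ [2, 12, 11, 10, 8, 7, 6, 14, 17]
done. lo=7 hi=7; nums=[2, 12, 11, 10, 8, 7, 6, 14, 17]

(7, 7)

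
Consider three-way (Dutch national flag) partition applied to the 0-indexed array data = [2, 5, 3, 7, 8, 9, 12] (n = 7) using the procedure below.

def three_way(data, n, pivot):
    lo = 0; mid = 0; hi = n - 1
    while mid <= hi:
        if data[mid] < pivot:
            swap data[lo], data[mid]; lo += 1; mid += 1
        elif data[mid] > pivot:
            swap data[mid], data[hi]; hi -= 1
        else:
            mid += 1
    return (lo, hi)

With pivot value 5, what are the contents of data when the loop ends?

lo=0 mid=0 hi=6
2<5: swap(0,0), lo=1 mid=1 ⇒ [2, 5, 3, 7, 8, 9, 12]
5=5: mid=2
3<5: swap(1,2), lo=2 mid=3 ⇒ [2, 3, 5, 7, 8, 9, 12]
7>5: swap(3,6), hi=5 ⇒ [2, 3, 5, 12, 8, 9, 7]
12>5: swap(3,5), hi=4 ⇒ [2, 3, 5, 9, 8, 12, 7]
9>5: swap(3,4), hi=3 ⇒ [2, 3, 5, 8, 9, 12, 7]
8>5: swap(3,3), hi=2 ⇒ [2, 3, 5, 8, 9, 12, 7]
done. lo=2 hi=2; data=[2, 3, 5, 8, 9, 12, 7]

[2, 3, 5, 8, 9, 12, 7]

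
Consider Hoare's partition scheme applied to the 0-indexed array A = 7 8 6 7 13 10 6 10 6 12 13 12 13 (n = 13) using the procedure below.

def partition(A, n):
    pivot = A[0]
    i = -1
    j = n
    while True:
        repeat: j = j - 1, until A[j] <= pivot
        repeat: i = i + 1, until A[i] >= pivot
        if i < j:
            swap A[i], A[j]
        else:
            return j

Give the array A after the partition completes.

6 6 6 7 13 10 8 10 7 12 13 12 13

pivot = A[0] = 7; i = -1, j = 13
j→8 (A[8]=6≤7), i→0 (A[0]=7≥7); i<j, swap → 6 8 6 7 13 10 6 10 7 12 13 12 13
j→6 (A[6]=6≤7), i→1 (A[1]=8≥7); i<j, swap → 6 6 6 7 13 10 8 10 7 12 13 12 13
j→3, i→3; i≥j, return j=3. A = 6 6 6 7 13 10 8 10 7 12 13 12 13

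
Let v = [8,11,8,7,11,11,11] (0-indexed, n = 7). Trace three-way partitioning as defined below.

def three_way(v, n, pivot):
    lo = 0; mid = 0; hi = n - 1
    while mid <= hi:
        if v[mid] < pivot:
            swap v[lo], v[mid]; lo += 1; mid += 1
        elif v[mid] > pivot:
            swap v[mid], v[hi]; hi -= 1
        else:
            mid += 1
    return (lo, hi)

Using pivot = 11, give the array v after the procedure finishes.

[8,8,7,11,11,11,11]

pivot = 11; lo=0, mid=0, hi=6
v[mid]=8<11: swap v[0],v[0]; lo=1,mid=1 → [8,11,8,7,11,11,11]
v[mid]=11=11: mid=2
v[mid]=8<11: swap v[1],v[2]; lo=2,mid=3 → [8,8,11,7,11,11,11]
v[mid]=7<11: swap v[2],v[3]; lo=3,mid=4 → [8,8,7,11,11,11,11]
v[mid]=11=11: mid=5
v[mid]=11=11: mid=6
v[mid]=11=11: mid=7
end: lo=3, hi=6; v = [8,8,7,11,11,11,11]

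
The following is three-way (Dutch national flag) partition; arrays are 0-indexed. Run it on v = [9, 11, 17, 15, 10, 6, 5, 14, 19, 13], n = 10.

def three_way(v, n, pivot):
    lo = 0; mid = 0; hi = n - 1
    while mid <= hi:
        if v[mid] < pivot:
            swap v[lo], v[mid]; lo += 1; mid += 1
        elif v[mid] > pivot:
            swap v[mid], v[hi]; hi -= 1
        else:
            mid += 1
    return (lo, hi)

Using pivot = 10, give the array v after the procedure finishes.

lo=0 mid=0 hi=9
9<10: swap(0,0), lo=1 mid=1 ⇒ [9, 11, 17, 15, 10, 6, 5, 14, 19, 13]
11>10: swap(1,9), hi=8 ⇒ [9, 13, 17, 15, 10, 6, 5, 14, 19, 11]
13>10: swap(1,8), hi=7 ⇒ [9, 19, 17, 15, 10, 6, 5, 14, 13, 11]
19>10: swap(1,7), hi=6 ⇒ [9, 14, 17, 15, 10, 6, 5, 19, 13, 11]
14>10: swap(1,6), hi=5 ⇒ [9, 5, 17, 15, 10, 6, 14, 19, 13, 11]
5<10: swap(1,1), lo=2 mid=2 ⇒ [9, 5, 17, 15, 10, 6, 14, 19, 13, 11]
17>10: swap(2,5), hi=4 ⇒ [9, 5, 6, 15, 10, 17, 14, 19, 13, 11]
6<10: swap(2,2), lo=3 mid=3 ⇒ [9, 5, 6, 15, 10, 17, 14, 19, 13, 11]
15>10: swap(3,4), hi=3 ⇒ [9, 5, 6, 10, 15, 17, 14, 19, 13, 11]
10=10: mid=4
done. lo=3 hi=3; v=[9, 5, 6, 10, 15, 17, 14, 19, 13, 11]

[9, 5, 6, 10, 15, 17, 14, 19, 13, 11]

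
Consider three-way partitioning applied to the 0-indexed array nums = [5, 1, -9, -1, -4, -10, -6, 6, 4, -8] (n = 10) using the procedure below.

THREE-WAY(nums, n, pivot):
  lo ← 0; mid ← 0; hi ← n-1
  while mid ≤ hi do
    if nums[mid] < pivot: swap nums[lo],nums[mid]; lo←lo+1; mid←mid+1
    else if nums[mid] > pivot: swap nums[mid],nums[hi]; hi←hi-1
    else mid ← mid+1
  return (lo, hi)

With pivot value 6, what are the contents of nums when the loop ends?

lo=0 mid=0 hi=9
5<6: swap(0,0), lo=1 mid=1 ⇒ [5, 1, -9, -1, -4, -10, -6, 6, 4, -8]
1<6: swap(1,1), lo=2 mid=2 ⇒ [5, 1, -9, -1, -4, -10, -6, 6, 4, -8]
-9<6: swap(2,2), lo=3 mid=3 ⇒ [5, 1, -9, -1, -4, -10, -6, 6, 4, -8]
-1<6: swap(3,3), lo=4 mid=4 ⇒ [5, 1, -9, -1, -4, -10, -6, 6, 4, -8]
-4<6: swap(4,4), lo=5 mid=5 ⇒ [5, 1, -9, -1, -4, -10, -6, 6, 4, -8]
-10<6: swap(5,5), lo=6 mid=6 ⇒ [5, 1, -9, -1, -4, -10, -6, 6, 4, -8]
-6<6: swap(6,6), lo=7 mid=7 ⇒ [5, 1, -9, -1, -4, -10, -6, 6, 4, -8]
6=6: mid=8
4<6: swap(7,8), lo=8 mid=9 ⇒ [5, 1, -9, -1, -4, -10, -6, 4, 6, -8]
-8<6: swap(8,9), lo=9 mid=10 ⇒ [5, 1, -9, -1, -4, -10, -6, 4, -8, 6]
done. lo=9 hi=9; nums=[5, 1, -9, -1, -4, -10, -6, 4, -8, 6]

[5, 1, -9, -1, -4, -10, -6, 4, -8, 6]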